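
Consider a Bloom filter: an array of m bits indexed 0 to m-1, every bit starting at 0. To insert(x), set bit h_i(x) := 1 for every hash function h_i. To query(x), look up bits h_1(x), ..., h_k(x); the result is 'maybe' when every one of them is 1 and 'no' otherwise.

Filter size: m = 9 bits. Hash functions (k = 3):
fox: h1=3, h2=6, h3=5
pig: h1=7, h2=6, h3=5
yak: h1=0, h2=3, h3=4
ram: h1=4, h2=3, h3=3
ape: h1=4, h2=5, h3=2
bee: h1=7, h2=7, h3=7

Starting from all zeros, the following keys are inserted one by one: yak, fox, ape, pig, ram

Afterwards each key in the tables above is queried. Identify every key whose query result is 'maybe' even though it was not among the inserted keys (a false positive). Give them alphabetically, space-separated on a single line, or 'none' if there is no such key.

Start: bits=000000000
After insert 'yak': sets bits 0 3 4 -> bits=100110000
After insert 'fox': sets bits 3 5 6 -> bits=100111100
After insert 'ape': sets bits 2 4 5 -> bits=101111100
After insert 'pig': sets bits 5 6 7 -> bits=101111110
After insert 'ram': sets bits 3 4 -> bits=101111110
Not inserted: bee — query each against bits=101111110:
query bee: checks bit7=1 (all 1) -> maybe => FALSE POSITIVE
False positives (alphabetical): bee

Answer: bee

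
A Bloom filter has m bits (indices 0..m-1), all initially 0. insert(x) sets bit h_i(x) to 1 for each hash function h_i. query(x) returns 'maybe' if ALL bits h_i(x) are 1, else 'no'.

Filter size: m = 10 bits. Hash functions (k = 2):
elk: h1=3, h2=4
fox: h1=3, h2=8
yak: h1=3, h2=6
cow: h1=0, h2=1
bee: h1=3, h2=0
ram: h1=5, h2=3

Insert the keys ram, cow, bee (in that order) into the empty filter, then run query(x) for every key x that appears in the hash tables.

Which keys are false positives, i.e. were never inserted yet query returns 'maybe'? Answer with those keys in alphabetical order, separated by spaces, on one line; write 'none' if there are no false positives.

Answer: none

Derivation:
Start: bits=0000000000
After insert 'ram': sets bits 3 5 -> bits=0001010000
After insert 'cow': sets bits 0 1 -> bits=1101010000
After insert 'bee': sets bits 0 3 -> bits=1101010000
Not inserted: elk fox yak — query each against bits=1101010000:
query elk: checks bit3=1, bit4=0 (has a 0) -> no => not a false positive
query fox: checks bit3=1, bit8=0 (has a 0) -> no => not a false positive
query yak: checks bit3=1, bit6=0 (has a 0) -> no => not a false positive
False positives (alphabetical): none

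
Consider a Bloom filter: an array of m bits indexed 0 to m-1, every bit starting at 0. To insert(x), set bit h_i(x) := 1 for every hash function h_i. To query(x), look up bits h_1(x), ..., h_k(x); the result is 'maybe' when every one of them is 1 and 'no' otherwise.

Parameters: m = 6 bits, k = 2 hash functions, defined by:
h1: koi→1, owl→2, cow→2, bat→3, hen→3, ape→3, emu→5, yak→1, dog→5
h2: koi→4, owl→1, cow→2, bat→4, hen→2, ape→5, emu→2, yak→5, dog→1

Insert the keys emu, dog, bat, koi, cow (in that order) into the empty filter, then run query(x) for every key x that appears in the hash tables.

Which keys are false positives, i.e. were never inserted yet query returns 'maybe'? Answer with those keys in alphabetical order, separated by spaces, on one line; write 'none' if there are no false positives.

Start: bits=000000
After insert 'emu': sets bits 2 5 -> bits=001001
After insert 'dog': sets bits 1 5 -> bits=011001
After insert 'bat': sets bits 3 4 -> bits=011111
After insert 'koi': sets bits 1 4 -> bits=011111
After insert 'cow': sets bits 2 -> bits=011111
Not inserted: ape hen owl yak — query each against bits=011111:
query ape: checks bit3=1, bit5=1 (all 1) -> maybe => FALSE POSITIVE
query hen: checks bit2=1, bit3=1 (all 1) -> maybe => FALSE POSITIVE
query owl: checks bit1=1, bit2=1 (all 1) -> maybe => FALSE POSITIVE
query yak: checks bit1=1, bit5=1 (all 1) -> maybe => FALSE POSITIVE
False positives (alphabetical): ape hen owl yak

Answer: ape hen owl yak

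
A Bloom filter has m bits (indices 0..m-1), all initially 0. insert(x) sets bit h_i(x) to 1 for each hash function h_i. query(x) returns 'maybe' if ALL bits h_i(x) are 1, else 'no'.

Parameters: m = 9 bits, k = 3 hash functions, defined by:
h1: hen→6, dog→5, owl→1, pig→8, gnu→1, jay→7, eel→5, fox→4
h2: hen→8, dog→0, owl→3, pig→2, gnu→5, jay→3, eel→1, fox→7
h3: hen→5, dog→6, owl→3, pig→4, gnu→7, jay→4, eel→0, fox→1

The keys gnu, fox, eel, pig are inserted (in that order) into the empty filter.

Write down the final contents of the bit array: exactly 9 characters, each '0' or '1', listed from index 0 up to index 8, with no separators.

Answer: 111011011

Derivation:
Start: bits=000000000
After insert 'gnu': sets bits 1 5 7 -> bits=010001010
After insert 'fox': sets bits 1 4 7 -> bits=010011010
After insert 'eel': sets bits 0 1 5 -> bits=110011010
After insert 'pig': sets bits 2 4 8 -> bits=111011011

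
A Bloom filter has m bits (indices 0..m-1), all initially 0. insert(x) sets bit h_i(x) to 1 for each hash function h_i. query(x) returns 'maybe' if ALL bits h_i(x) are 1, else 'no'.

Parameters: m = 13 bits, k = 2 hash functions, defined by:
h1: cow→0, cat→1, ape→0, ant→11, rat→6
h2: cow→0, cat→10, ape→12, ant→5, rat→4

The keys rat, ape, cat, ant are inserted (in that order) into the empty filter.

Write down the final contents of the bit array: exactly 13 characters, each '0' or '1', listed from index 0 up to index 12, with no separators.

Answer: 1100111000111

Derivation:
Start: bits=0000000000000
After insert 'rat': sets bits 4 6 -> bits=0000101000000
After insert 'ape': sets bits 0 12 -> bits=1000101000001
After insert 'cat': sets bits 1 10 -> bits=1100101000101
After insert 'ant': sets bits 5 11 -> bits=1100111000111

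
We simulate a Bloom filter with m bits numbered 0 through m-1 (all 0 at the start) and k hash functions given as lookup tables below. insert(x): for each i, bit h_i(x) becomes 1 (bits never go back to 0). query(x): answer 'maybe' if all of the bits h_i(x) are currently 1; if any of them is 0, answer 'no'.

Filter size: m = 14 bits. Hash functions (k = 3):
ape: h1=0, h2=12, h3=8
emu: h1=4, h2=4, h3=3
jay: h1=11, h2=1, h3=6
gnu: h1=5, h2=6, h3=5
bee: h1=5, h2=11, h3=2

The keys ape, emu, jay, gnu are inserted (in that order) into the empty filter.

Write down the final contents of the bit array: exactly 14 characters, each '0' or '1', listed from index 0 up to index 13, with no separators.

Answer: 11011110100110

Derivation:
Start: bits=00000000000000
After insert 'ape': sets bits 0 8 12 -> bits=10000000100010
After insert 'emu': sets bits 3 4 -> bits=10011000100010
After insert 'jay': sets bits 1 6 11 -> bits=11011010100110
After insert 'gnu': sets bits 5 6 -> bits=11011110100110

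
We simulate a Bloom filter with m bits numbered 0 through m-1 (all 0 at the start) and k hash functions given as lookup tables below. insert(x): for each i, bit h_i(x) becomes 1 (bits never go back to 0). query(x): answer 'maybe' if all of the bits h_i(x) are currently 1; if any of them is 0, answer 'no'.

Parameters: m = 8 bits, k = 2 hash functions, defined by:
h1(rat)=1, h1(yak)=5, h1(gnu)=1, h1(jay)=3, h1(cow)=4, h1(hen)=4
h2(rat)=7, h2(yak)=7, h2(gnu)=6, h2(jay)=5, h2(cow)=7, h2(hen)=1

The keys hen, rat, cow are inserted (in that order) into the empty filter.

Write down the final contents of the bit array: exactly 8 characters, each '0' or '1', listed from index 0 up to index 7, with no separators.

Answer: 01001001

Derivation:
Start: bits=00000000
After insert 'hen': sets bits 1 4 -> bits=01001000
After insert 'rat': sets bits 1 7 -> bits=01001001
After insert 'cow': sets bits 4 7 -> bits=01001001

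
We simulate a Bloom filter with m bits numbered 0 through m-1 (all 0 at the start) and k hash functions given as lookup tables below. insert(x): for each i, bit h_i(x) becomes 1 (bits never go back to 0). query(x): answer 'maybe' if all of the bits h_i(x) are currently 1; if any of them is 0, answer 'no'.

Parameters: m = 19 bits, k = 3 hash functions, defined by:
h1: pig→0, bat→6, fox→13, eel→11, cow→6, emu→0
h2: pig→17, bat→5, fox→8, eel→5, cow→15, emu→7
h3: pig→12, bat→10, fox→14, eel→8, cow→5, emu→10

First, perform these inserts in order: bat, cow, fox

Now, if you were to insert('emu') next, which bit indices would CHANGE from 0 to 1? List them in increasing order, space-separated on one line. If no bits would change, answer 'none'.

Answer: 0 7

Derivation:
Start: bits=0000000000000000000
After insert 'bat': sets bits 5 6 10 -> bits=0000011000100000000
After insert 'cow': sets bits 5 6 15 -> bits=0000011000100001000
After insert 'fox': sets bits 8 13 14 -> bits=0000011010100111000
insert 'emu' would touch bits 0 7 10; currently bit0=0, bit7=0, bit10=1
Bits that are 0 among those (would change 0->1): 0 7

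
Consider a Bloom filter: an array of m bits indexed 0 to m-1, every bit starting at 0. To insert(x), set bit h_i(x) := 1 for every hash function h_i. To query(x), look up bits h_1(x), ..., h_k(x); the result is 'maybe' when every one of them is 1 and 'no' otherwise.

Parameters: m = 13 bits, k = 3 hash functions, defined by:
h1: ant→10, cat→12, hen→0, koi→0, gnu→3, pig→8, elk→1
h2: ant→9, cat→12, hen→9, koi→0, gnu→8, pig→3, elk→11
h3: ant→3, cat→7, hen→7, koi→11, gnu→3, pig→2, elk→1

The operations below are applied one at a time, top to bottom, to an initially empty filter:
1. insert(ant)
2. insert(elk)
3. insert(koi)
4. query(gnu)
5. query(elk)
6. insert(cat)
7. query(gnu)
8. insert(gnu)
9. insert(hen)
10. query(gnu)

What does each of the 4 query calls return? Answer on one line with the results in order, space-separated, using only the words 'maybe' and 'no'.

Answer: no maybe no maybe

Derivation:
Start: bits=0000000000000
Op 1: insert ant -> sets bits 3 9 10 -> bits=0001000001100
Op 2: insert elk -> sets bits 1 11 -> bits=0101000001110
Op 3: insert koi -> sets bits 0 11 -> bits=1101000001110
Op 4: query gnu -> checks bit3=1, bit8=0 (has a 0) -> no
Op 5: query elk -> checks bit1=1, bit11=1 (all 1) -> maybe
Op 6: insert cat -> sets bits 7 12 -> bits=1101000101111
Op 7: query gnu -> checks bit3=1, bit8=0 (has a 0) -> no
Op 8: insert gnu -> sets bits 3 8 -> bits=1101000111111
Op 9: insert hen -> sets bits 0 7 9 -> bits=1101000111111
Op 10: query gnu -> checks bit3=1, bit8=1 (all 1) -> maybe
Query results in order: no maybe no maybe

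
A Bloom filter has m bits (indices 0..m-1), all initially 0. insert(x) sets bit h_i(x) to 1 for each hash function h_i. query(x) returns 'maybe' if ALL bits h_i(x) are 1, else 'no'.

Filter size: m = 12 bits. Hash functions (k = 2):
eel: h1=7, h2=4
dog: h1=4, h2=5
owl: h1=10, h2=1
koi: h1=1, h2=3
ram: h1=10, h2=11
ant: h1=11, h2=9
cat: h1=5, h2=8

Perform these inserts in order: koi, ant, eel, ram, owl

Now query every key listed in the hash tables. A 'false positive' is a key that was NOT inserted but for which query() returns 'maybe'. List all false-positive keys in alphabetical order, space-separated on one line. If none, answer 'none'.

Start: bits=000000000000
After insert 'koi': sets bits 1 3 -> bits=010100000000
After insert 'ant': sets bits 9 11 -> bits=010100000101
After insert 'eel': sets bits 4 7 -> bits=010110010101
After insert 'ram': sets bits 10 11 -> bits=010110010111
After insert 'owl': sets bits 1 10 -> bits=010110010111
Not inserted: cat dog — query each against bits=010110010111:
query cat: checks bit5=0, bit8=0 (has a 0) -> no => not a false positive
query dog: checks bit4=1, bit5=0 (has a 0) -> no => not a false positive
False positives (alphabetical): none

Answer: none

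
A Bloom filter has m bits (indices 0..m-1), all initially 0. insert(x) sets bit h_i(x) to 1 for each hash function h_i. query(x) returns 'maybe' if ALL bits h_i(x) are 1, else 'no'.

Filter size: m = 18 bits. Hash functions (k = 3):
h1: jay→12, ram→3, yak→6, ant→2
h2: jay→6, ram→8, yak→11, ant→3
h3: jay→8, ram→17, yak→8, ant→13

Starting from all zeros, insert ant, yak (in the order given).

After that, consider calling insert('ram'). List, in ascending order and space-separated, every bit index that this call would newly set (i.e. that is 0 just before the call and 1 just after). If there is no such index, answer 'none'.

Answer: 17

Derivation:
Start: bits=000000000000000000
After insert 'ant': sets bits 2 3 13 -> bits=001100000000010000
After insert 'yak': sets bits 6 8 11 -> bits=001100101001010000
insert 'ram' would touch bits 3 8 17; currently bit3=1, bit8=1, bit17=0
Bits that are 0 among those (would change 0->1): 17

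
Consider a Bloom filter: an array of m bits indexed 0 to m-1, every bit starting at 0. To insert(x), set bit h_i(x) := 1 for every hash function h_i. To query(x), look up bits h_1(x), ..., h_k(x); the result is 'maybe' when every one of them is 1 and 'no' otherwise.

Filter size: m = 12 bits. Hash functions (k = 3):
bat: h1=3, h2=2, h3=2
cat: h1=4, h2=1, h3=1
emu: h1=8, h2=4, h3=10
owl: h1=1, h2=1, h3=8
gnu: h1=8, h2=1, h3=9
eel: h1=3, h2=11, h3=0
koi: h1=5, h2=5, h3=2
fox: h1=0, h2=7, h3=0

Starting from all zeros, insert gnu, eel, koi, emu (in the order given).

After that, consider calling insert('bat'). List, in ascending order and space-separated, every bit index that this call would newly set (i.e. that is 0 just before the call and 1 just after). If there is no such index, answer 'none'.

Start: bits=000000000000
After insert 'gnu': sets bits 1 8 9 -> bits=010000001100
After insert 'eel': sets bits 0 3 11 -> bits=110100001101
After insert 'koi': sets bits 2 5 -> bits=111101001101
After insert 'emu': sets bits 4 8 10 -> bits=111111001111
insert 'bat' would touch bits 2 3; currently bit2=1, bit3=1
Bits that are 0 among those (would change 0->1): none

Answer: none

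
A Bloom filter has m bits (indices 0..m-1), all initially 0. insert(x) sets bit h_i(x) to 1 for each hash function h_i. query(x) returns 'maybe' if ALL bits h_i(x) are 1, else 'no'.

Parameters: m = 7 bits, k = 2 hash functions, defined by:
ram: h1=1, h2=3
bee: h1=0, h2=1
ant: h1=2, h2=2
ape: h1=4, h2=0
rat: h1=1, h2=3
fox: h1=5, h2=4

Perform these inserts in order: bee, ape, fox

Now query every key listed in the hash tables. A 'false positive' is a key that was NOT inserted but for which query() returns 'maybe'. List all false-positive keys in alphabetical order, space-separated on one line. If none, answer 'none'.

Answer: none

Derivation:
Start: bits=0000000
After insert 'bee': sets bits 0 1 -> bits=1100000
After insert 'ape': sets bits 0 4 -> bits=1100100
After insert 'fox': sets bits 4 5 -> bits=1100110
Not inserted: ant ram rat — query each against bits=1100110:
query ant: checks bit2=0 (has a 0) -> no => not a false positive
query ram: checks bit1=1, bit3=0 (has a 0) -> no => not a false positive
query rat: checks bit1=1, bit3=0 (has a 0) -> no => not a false positive
False positives (alphabetical): none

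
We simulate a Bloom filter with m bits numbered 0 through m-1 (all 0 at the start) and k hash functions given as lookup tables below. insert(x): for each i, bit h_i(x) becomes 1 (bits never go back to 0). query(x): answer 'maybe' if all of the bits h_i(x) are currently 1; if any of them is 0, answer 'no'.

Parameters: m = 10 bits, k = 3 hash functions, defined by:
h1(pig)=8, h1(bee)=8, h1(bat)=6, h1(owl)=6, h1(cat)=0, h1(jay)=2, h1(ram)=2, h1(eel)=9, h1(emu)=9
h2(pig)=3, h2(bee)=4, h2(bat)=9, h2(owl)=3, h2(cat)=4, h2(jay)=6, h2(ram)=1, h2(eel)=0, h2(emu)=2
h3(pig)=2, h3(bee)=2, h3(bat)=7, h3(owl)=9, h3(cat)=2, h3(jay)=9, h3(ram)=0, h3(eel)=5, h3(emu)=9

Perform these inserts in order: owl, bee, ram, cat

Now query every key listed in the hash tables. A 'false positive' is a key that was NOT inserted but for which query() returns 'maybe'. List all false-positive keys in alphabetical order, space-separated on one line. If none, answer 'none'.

Answer: emu jay pig

Derivation:
Start: bits=0000000000
After insert 'owl': sets bits 3 6 9 -> bits=0001001001
After insert 'bee': sets bits 2 4 8 -> bits=0011101011
After insert 'ram': sets bits 0 1 2 -> bits=1111101011
After insert 'cat': sets bits 0 2 4 -> bits=1111101011
Not inserted: bat eel emu jay pig — query each against bits=1111101011:
query bat: checks bit6=1, bit7=0, bit9=1 (has a 0) -> no => not a false positive
query eel: checks bit0=1, bit5=0, bit9=1 (has a 0) -> no => not a false positive
query emu: checks bit2=1, bit9=1 (all 1) -> maybe => FALSE POSITIVE
query jay: checks bit2=1, bit6=1, bit9=1 (all 1) -> maybe => FALSE POSITIVE
query pig: checks bit2=1, bit3=1, bit8=1 (all 1) -> maybe => FALSE POSITIVE
False positives (alphabetical): emu jay pig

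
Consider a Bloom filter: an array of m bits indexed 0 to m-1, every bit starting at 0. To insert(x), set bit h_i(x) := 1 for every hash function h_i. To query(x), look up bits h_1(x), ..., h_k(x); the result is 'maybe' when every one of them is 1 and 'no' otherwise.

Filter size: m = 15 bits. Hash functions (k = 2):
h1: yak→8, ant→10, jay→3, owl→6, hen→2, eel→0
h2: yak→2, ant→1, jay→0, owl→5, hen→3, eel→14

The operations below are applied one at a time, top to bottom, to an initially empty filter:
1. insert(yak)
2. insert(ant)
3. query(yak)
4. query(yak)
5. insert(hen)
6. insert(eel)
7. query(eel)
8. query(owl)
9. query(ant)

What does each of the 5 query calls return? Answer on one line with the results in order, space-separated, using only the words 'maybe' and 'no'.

Answer: maybe maybe maybe no maybe

Derivation:
Start: bits=000000000000000
Op 1: insert yak -> sets bits 2 8 -> bits=001000001000000
Op 2: insert ant -> sets bits 1 10 -> bits=011000001010000
Op 3: query yak -> checks bit2=1, bit8=1 (all 1) -> maybe
Op 4: query yak -> checks bit2=1, bit8=1 (all 1) -> maybe
Op 5: insert hen -> sets bits 2 3 -> bits=011100001010000
Op 6: insert eel -> sets bits 0 14 -> bits=111100001010001
Op 7: query eel -> checks bit0=1, bit14=1 (all 1) -> maybe
Op 8: query owl -> checks bit5=0, bit6=0 (has a 0) -> no
Op 9: query ant -> checks bit1=1, bit10=1 (all 1) -> maybe
Query results in order: maybe maybe maybe no maybe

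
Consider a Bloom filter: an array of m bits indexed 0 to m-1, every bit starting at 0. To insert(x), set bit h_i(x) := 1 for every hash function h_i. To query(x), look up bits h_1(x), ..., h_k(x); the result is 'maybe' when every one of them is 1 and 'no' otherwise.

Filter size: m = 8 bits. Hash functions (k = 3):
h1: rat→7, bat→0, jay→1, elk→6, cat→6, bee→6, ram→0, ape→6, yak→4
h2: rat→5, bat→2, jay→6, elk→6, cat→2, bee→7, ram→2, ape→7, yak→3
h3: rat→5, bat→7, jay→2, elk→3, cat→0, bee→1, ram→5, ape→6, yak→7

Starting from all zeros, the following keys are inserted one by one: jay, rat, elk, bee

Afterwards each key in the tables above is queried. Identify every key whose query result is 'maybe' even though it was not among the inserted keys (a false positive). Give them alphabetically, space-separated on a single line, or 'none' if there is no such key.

Answer: ape

Derivation:
Start: bits=00000000
After insert 'jay': sets bits 1 2 6 -> bits=01100010
After insert 'rat': sets bits 5 7 -> bits=01100111
After insert 'elk': sets bits 3 6 -> bits=01110111
After insert 'bee': sets bits 1 6 7 -> bits=01110111
Not inserted: ape bat cat ram yak — query each against bits=01110111:
query ape: checks bit6=1, bit7=1 (all 1) -> maybe => FALSE POSITIVE
query bat: checks bit0=0, bit2=1, bit7=1 (has a 0) -> no => not a false positive
query cat: checks bit0=0, bit2=1, bit6=1 (has a 0) -> no => not a false positive
query ram: checks bit0=0, bit2=1, bit5=1 (has a 0) -> no => not a false positive
query yak: checks bit3=1, bit4=0, bit7=1 (has a 0) -> no => not a false positive
False positives (alphabetical): ape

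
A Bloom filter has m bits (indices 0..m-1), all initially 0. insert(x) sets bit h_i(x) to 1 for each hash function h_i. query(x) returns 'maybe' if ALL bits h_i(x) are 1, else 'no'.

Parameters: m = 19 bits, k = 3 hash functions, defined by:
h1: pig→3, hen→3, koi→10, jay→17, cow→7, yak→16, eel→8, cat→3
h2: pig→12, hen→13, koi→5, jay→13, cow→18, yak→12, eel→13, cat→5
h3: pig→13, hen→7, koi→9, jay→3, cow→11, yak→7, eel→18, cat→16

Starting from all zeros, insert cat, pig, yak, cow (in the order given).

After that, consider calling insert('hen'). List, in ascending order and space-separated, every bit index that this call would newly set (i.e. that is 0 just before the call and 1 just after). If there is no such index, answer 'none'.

Start: bits=0000000000000000000
After insert 'cat': sets bits 3 5 16 -> bits=0001010000000000100
After insert 'pig': sets bits 3 12 13 -> bits=0001010000001100100
After insert 'yak': sets bits 7 12 16 -> bits=0001010100001100100
After insert 'cow': sets bits 7 11 18 -> bits=0001010100011100101
insert 'hen' would touch bits 3 7 13; currently bit3=1, bit7=1, bit13=1
Bits that are 0 among those (would change 0->1): none

Answer: none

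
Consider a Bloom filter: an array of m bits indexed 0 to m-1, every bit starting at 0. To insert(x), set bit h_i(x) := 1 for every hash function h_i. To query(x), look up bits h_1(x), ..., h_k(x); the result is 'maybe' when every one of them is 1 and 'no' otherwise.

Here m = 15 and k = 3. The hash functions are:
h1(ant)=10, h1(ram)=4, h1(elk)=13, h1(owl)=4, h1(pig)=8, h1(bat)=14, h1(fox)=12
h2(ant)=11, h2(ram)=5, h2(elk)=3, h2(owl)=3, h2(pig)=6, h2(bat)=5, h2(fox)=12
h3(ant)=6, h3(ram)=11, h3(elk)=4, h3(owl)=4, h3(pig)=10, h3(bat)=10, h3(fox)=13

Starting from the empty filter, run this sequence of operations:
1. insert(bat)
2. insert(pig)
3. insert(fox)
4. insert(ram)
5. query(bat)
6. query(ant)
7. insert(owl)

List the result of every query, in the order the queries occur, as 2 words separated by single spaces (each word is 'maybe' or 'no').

Start: bits=000000000000000
Op 1: insert bat -> sets bits 5 10 14 -> bits=000001000010001
Op 2: insert pig -> sets bits 6 8 10 -> bits=000001101010001
Op 3: insert fox -> sets bits 12 13 -> bits=000001101010111
Op 4: insert ram -> sets bits 4 5 11 -> bits=000011101011111
Op 5: query bat -> checks bit5=1, bit10=1, bit14=1 (all 1) -> maybe
Op 6: query ant -> checks bit6=1, bit10=1, bit11=1 (all 1) -> maybe
Op 7: insert owl -> sets bits 3 4 -> bits=000111101011111
Query results in order: maybe maybe

Answer: maybe maybe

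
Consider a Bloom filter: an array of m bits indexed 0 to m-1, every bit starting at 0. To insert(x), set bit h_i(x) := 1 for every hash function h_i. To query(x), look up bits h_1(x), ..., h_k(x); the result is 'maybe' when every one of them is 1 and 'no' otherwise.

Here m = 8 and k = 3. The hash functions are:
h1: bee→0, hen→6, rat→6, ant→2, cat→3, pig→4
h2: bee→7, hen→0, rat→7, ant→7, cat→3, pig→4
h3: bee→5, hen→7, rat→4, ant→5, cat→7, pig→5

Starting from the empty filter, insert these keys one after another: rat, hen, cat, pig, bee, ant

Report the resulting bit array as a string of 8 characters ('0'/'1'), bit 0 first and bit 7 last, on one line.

Start: bits=00000000
After insert 'rat': sets bits 4 6 7 -> bits=00001011
After insert 'hen': sets bits 0 6 7 -> bits=10001011
After insert 'cat': sets bits 3 7 -> bits=10011011
After insert 'pig': sets bits 4 5 -> bits=10011111
After insert 'bee': sets bits 0 5 7 -> bits=10011111
After insert 'ant': sets bits 2 5 7 -> bits=10111111

Answer: 10111111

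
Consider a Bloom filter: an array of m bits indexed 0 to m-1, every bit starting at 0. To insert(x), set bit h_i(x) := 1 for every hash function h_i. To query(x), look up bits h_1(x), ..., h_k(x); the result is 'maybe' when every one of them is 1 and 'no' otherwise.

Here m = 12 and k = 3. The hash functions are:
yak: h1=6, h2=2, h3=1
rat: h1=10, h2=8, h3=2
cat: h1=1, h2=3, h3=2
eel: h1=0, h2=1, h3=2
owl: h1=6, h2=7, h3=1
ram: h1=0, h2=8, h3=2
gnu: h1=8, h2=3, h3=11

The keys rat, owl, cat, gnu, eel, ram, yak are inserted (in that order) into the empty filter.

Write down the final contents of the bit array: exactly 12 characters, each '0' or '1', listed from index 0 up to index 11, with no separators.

Answer: 111100111011

Derivation:
Start: bits=000000000000
After insert 'rat': sets bits 2 8 10 -> bits=001000001010
After insert 'owl': sets bits 1 6 7 -> bits=011000111010
After insert 'cat': sets bits 1 2 3 -> bits=011100111010
After insert 'gnu': sets bits 3 8 11 -> bits=011100111011
After insert 'eel': sets bits 0 1 2 -> bits=111100111011
After insert 'ram': sets bits 0 2 8 -> bits=111100111011
After insert 'yak': sets bits 1 2 6 -> bits=111100111011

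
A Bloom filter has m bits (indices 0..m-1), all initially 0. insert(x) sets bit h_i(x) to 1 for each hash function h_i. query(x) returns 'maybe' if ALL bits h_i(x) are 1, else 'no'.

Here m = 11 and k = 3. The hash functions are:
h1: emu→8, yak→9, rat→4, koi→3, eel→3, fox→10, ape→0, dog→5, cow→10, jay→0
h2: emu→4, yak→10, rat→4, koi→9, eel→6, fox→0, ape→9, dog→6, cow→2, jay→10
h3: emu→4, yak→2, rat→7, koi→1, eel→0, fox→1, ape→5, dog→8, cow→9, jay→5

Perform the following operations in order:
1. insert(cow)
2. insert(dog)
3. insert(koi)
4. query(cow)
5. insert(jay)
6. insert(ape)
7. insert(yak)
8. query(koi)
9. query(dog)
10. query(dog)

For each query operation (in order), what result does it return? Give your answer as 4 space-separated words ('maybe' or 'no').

Answer: maybe maybe maybe maybe

Derivation:
Start: bits=00000000000
Op 1: insert cow -> sets bits 2 9 10 -> bits=00100000011
Op 2: insert dog -> sets bits 5 6 8 -> bits=00100110111
Op 3: insert koi -> sets bits 1 3 9 -> bits=01110110111
Op 4: query cow -> checks bit2=1, bit9=1, bit10=1 (all 1) -> maybe
Op 5: insert jay -> sets bits 0 5 10 -> bits=11110110111
Op 6: insert ape -> sets bits 0 5 9 -> bits=11110110111
Op 7: insert yak -> sets bits 2 9 10 -> bits=11110110111
Op 8: query koi -> checks bit1=1, bit3=1, bit9=1 (all 1) -> maybe
Op 9: query dog -> checks bit5=1, bit6=1, bit8=1 (all 1) -> maybe
Op 10: query dog -> checks bit5=1, bit6=1, bit8=1 (all 1) -> maybe
Query results in order: maybe maybe maybe maybe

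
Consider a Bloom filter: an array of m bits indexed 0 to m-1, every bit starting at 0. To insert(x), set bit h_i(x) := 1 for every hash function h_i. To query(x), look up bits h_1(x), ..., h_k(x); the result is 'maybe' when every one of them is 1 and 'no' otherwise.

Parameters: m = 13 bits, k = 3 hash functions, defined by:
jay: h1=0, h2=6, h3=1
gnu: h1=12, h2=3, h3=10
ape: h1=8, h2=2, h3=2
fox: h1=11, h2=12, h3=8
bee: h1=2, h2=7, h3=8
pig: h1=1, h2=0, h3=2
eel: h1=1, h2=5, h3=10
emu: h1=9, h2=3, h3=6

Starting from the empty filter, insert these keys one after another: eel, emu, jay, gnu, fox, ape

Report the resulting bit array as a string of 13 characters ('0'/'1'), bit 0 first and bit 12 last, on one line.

Start: bits=0000000000000
After insert 'eel': sets bits 1 5 10 -> bits=0100010000100
After insert 'emu': sets bits 3 6 9 -> bits=0101011001100
After insert 'jay': sets bits 0 1 6 -> bits=1101011001100
After insert 'gnu': sets bits 3 10 12 -> bits=1101011001101
After insert 'fox': sets bits 8 11 12 -> bits=1101011011111
After insert 'ape': sets bits 2 8 -> bits=1111011011111

Answer: 1111011011111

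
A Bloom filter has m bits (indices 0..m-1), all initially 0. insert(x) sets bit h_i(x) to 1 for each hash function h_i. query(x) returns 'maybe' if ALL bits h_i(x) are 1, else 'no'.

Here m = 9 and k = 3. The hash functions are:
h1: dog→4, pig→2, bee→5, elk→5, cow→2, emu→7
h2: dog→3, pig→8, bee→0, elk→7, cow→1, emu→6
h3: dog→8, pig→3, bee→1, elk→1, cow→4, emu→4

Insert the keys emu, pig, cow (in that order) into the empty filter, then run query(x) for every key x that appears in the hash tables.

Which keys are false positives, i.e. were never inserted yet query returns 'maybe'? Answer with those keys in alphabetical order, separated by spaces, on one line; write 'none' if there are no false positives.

Start: bits=000000000
After insert 'emu': sets bits 4 6 7 -> bits=000010110
After insert 'pig': sets bits 2 3 8 -> bits=001110111
After insert 'cow': sets bits 1 2 4 -> bits=011110111
Not inserted: bee dog elk — query each against bits=011110111:
query bee: checks bit0=0, bit1=1, bit5=0 (has a 0) -> no => not a false positive
query dog: checks bit3=1, bit4=1, bit8=1 (all 1) -> maybe => FALSE POSITIVE
query elk: checks bit1=1, bit5=0, bit7=1 (has a 0) -> no => not a false positive
False positives (alphabetical): dog

Answer: dog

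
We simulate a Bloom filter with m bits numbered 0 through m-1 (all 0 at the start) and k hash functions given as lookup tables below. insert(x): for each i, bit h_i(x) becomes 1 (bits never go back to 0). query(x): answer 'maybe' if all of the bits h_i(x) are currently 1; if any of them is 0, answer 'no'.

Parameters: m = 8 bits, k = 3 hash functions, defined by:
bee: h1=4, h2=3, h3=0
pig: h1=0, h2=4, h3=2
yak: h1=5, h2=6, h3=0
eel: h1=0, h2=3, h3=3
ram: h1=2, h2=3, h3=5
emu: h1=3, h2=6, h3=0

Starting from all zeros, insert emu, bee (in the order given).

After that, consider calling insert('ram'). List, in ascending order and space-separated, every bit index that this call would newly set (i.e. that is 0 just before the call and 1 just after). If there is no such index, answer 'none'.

Answer: 2 5

Derivation:
Start: bits=00000000
After insert 'emu': sets bits 0 3 6 -> bits=10010010
After insert 'bee': sets bits 0 3 4 -> bits=10011010
insert 'ram' would touch bits 2 3 5; currently bit2=0, bit3=1, bit5=0
Bits that are 0 among those (would change 0->1): 2 5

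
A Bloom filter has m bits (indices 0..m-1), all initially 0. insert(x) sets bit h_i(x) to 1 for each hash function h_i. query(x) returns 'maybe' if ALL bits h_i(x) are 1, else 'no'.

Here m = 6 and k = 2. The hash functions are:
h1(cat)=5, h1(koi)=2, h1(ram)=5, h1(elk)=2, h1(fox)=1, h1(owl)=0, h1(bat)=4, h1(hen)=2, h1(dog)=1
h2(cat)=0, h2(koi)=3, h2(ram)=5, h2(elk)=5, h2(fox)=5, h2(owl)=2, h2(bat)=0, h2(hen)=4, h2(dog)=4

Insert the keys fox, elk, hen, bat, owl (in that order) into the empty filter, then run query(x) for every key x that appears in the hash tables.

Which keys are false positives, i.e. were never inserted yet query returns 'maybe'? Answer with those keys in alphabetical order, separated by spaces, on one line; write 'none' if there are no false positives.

Answer: cat dog ram

Derivation:
Start: bits=000000
After insert 'fox': sets bits 1 5 -> bits=010001
After insert 'elk': sets bits 2 5 -> bits=011001
After insert 'hen': sets bits 2 4 -> bits=011011
After insert 'bat': sets bits 0 4 -> bits=111011
After insert 'owl': sets bits 0 2 -> bits=111011
Not inserted: cat dog koi ram — query each against bits=111011:
query cat: checks bit0=1, bit5=1 (all 1) -> maybe => FALSE POSITIVE
query dog: checks bit1=1, bit4=1 (all 1) -> maybe => FALSE POSITIVE
query koi: checks bit2=1, bit3=0 (has a 0) -> no => not a false positive
query ram: checks bit5=1 (all 1) -> maybe => FALSE POSITIVE
False positives (alphabetical): cat dog ram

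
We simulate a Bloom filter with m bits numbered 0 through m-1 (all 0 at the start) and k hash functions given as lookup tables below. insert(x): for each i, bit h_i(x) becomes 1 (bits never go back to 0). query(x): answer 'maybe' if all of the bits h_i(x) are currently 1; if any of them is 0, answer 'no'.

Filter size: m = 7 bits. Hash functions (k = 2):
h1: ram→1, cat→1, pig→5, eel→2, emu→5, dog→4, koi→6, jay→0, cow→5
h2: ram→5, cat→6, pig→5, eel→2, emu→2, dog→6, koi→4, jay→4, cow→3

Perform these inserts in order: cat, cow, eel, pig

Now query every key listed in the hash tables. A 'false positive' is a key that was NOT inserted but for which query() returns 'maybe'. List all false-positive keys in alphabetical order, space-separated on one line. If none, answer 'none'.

Answer: emu ram

Derivation:
Start: bits=0000000
After insert 'cat': sets bits 1 6 -> bits=0100001
After insert 'cow': sets bits 3 5 -> bits=0101011
After insert 'eel': sets bits 2 -> bits=0111011
After insert 'pig': sets bits 5 -> bits=0111011
Not inserted: dog emu jay koi ram — query each against bits=0111011:
query dog: checks bit4=0, bit6=1 (has a 0) -> no => not a false positive
query emu: checks bit2=1, bit5=1 (all 1) -> maybe => FALSE POSITIVE
query jay: checks bit0=0, bit4=0 (has a 0) -> no => not a false positive
query koi: checks bit4=0, bit6=1 (has a 0) -> no => not a false positive
query ram: checks bit1=1, bit5=1 (all 1) -> maybe => FALSE POSITIVE
False positives (alphabetical): emu ram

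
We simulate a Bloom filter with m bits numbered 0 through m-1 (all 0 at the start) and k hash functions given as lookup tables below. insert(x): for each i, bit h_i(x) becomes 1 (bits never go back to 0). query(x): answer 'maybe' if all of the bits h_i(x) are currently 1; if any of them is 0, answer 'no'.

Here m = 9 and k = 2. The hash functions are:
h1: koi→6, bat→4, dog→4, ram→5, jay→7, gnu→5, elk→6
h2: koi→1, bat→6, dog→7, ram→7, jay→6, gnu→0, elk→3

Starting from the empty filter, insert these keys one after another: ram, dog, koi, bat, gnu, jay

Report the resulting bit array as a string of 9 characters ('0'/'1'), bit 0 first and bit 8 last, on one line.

Start: bits=000000000
After insert 'ram': sets bits 5 7 -> bits=000001010
After insert 'dog': sets bits 4 7 -> bits=000011010
After insert 'koi': sets bits 1 6 -> bits=010011110
After insert 'bat': sets bits 4 6 -> bits=010011110
After insert 'gnu': sets bits 0 5 -> bits=110011110
After insert 'jay': sets bits 6 7 -> bits=110011110

Answer: 110011110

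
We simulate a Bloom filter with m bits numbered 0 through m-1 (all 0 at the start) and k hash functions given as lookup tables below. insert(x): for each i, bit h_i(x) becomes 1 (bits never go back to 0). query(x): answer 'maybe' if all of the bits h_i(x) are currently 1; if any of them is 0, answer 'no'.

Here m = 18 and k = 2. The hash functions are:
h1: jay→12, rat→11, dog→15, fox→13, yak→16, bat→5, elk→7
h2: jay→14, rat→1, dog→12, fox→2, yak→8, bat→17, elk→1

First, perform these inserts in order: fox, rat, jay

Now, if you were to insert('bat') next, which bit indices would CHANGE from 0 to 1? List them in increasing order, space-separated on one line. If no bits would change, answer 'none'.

Answer: 5 17

Derivation:
Start: bits=000000000000000000
After insert 'fox': sets bits 2 13 -> bits=001000000000010000
After insert 'rat': sets bits 1 11 -> bits=011000000001010000
After insert 'jay': sets bits 12 14 -> bits=011000000001111000
insert 'bat' would touch bits 5 17; currently bit5=0, bit17=0
Bits that are 0 among those (would change 0->1): 5 17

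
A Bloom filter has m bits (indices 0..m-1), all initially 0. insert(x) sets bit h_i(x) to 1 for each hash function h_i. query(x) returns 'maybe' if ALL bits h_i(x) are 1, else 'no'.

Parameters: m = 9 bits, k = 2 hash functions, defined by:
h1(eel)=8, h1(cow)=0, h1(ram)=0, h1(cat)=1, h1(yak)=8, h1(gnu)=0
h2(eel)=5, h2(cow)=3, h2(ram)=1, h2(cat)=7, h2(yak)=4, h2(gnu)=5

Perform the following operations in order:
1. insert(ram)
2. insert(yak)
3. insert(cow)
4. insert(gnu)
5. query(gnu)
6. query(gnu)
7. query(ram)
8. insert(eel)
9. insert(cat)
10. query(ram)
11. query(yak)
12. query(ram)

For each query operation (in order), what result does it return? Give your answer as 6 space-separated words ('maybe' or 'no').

Start: bits=000000000
Op 1: insert ram -> sets bits 0 1 -> bits=110000000
Op 2: insert yak -> sets bits 4 8 -> bits=110010001
Op 3: insert cow -> sets bits 0 3 -> bits=110110001
Op 4: insert gnu -> sets bits 0 5 -> bits=110111001
Op 5: query gnu -> checks bit0=1, bit5=1 (all 1) -> maybe
Op 6: query gnu -> checks bit0=1, bit5=1 (all 1) -> maybe
Op 7: query ram -> checks bit0=1, bit1=1 (all 1) -> maybe
Op 8: insert eel -> sets bits 5 8 -> bits=110111001
Op 9: insert cat -> sets bits 1 7 -> bits=110111011
Op 10: query ram -> checks bit0=1, bit1=1 (all 1) -> maybe
Op 11: query yak -> checks bit4=1, bit8=1 (all 1) -> maybe
Op 12: query ram -> checks bit0=1, bit1=1 (all 1) -> maybe
Query results in order: maybe maybe maybe maybe maybe maybe

Answer: maybe maybe maybe maybe maybe maybe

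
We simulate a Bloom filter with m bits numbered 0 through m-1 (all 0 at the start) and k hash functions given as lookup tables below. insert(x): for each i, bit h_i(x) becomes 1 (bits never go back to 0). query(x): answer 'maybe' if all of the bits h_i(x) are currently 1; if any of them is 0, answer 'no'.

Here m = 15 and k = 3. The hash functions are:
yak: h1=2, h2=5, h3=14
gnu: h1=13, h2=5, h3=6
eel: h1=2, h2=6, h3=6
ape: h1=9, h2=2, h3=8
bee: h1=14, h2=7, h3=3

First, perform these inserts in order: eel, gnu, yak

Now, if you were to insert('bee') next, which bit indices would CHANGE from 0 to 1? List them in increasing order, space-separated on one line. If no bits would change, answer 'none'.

Answer: 3 7

Derivation:
Start: bits=000000000000000
After insert 'eel': sets bits 2 6 -> bits=001000100000000
After insert 'gnu': sets bits 5 6 13 -> bits=001001100000010
After insert 'yak': sets bits 2 5 14 -> bits=001001100000011
insert 'bee' would touch bits 3 7 14; currently bit3=0, bit7=0, bit14=1
Bits that are 0 among those (would change 0->1): 3 7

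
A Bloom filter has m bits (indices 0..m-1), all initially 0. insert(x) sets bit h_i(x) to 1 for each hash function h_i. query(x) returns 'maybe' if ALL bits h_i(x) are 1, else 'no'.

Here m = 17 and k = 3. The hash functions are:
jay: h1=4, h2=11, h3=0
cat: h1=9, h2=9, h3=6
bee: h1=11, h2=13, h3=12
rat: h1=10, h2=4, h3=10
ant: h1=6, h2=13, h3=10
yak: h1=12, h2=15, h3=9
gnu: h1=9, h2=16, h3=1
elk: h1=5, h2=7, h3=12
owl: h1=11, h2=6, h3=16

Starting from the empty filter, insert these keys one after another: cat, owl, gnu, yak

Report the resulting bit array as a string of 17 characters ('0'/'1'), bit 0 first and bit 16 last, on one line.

Answer: 01000010010110011

Derivation:
Start: bits=00000000000000000
After insert 'cat': sets bits 6 9 -> bits=00000010010000000
After insert 'owl': sets bits 6 11 16 -> bits=00000010010100001
After insert 'gnu': sets bits 1 9 16 -> bits=01000010010100001
After insert 'yak': sets bits 9 12 15 -> bits=01000010010110011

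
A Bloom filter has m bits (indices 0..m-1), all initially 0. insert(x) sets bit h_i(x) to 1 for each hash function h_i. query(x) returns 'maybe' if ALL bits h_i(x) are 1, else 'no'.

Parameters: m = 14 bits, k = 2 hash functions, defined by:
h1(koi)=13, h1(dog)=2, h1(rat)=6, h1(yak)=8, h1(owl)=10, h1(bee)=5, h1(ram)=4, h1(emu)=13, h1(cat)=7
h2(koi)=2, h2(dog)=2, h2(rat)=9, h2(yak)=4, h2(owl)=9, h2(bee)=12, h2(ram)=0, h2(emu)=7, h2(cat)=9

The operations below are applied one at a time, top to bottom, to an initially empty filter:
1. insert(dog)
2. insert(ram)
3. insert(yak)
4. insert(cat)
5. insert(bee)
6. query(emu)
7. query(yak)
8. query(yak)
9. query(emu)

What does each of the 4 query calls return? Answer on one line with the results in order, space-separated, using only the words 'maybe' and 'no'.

Answer: no maybe maybe no

Derivation:
Start: bits=00000000000000
Op 1: insert dog -> sets bits 2 -> bits=00100000000000
Op 2: insert ram -> sets bits 0 4 -> bits=10101000000000
Op 3: insert yak -> sets bits 4 8 -> bits=10101000100000
Op 4: insert cat -> sets bits 7 9 -> bits=10101001110000
Op 5: insert bee -> sets bits 5 12 -> bits=10101101110010
Op 6: query emu -> checks bit7=1, bit13=0 (has a 0) -> no
Op 7: query yak -> checks bit4=1, bit8=1 (all 1) -> maybe
Op 8: query yak -> checks bit4=1, bit8=1 (all 1) -> maybe
Op 9: query emu -> checks bit7=1, bit13=0 (has a 0) -> no
Query results in order: no maybe maybe no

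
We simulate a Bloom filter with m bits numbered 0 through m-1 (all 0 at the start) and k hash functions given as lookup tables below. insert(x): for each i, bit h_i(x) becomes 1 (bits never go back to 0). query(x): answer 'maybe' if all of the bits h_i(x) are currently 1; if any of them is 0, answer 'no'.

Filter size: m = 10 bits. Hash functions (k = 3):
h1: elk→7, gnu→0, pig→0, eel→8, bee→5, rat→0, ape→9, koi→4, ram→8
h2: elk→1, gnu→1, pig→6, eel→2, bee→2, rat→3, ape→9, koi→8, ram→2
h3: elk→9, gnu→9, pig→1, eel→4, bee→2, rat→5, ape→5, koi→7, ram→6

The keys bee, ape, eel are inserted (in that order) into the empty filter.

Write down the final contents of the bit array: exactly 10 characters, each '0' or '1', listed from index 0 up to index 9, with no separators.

Answer: 0010110011

Derivation:
Start: bits=0000000000
After insert 'bee': sets bits 2 5 -> bits=0010010000
After insert 'ape': sets bits 5 9 -> bits=0010010001
After insert 'eel': sets bits 2 4 8 -> bits=0010110011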